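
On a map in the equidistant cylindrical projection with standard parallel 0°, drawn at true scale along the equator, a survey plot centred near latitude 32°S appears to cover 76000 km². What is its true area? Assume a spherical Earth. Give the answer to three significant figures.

64500 km²

For the equirectangular projection with φ₀ = 0 (plate carrée), h = 1 along meridians and k = sec φ along parallels.
Areal scale = h·k = 1 × sec φ; at 32°, h = 1.000, k = 1.179, so h·k = 1.179.
True area = apparent / (areal scale) = 76000 / 1.179 ≈ 64500 km².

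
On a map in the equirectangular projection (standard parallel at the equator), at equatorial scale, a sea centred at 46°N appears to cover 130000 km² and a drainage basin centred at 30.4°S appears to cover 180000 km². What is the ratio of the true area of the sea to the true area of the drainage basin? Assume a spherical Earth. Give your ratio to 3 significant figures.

On the plate carrée, areal scale = h·k = 1 × sec φ, so true area = apparent × cos φ.
True area of sea: 130000 × cos(46°) = 130000 × 0.6947 = 90310 km².
True area of drainage basin: 180000 × cos(30.4°) = 180000 × 0.8625 = 155300 km².
Ratio = 90310 / 155300 ≈ 0.582.

0.582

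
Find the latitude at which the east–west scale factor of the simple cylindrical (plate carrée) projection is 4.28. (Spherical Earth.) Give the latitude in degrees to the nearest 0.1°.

76.5°

Plate carrée: h = 1, k = sec φ along parallels.
sec φ = 4.28  ⇒  cos φ = 0.2336  ⇒  φ ≈ 76.5°.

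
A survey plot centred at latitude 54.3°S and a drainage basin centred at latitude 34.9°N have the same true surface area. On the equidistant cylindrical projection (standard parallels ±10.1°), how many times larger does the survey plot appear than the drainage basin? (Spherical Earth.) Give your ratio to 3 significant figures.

With standard parallel φ₀ = 10.1°, the equirectangular projection gives x = Rλ cos φ₀, y = Rφ, so h = 1 and k = cos 10.1° / cos φ.
Areal scale at 54.3°: h·k = 1.000 × 1.687 = 1.687.
Areal scale at 34.9°: h·k = 1.000 × 1.200 = 1.200.
Ratio = 1.687/1.200 ≈ 1.41.

1.41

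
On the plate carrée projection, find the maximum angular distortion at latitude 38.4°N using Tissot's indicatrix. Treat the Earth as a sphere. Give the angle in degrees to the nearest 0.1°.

13.9°

Plate carrée maps x = Rλ, y = Rφ. The meridian scale is h = 1 and the parallel scale is k = 1/cos φ = sec φ.
At 38.4°: h = 1.000, k = 1.276; principal scales a = 1.276, b = 1.000.
sin(ω/2) = (a − b)/(a + b) = 0.2760/2.276 = 0.1213, so ω = 2 arcsin(0.1213) ≈ 13.9°.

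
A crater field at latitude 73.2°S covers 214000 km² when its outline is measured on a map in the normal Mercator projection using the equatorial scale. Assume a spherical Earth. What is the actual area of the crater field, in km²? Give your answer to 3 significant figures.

17900 km²

The Mercator projection is conformal; its linear scale factor is the same in every direction and equals sec φ = 1/cos φ.
Areal scale = k² = sec²φ = 1/cos²(73.2°) = 1/0.2890² = 11.97.
True area = apparent / (areal scale) = 214000 / 11.97 ≈ 17900 km².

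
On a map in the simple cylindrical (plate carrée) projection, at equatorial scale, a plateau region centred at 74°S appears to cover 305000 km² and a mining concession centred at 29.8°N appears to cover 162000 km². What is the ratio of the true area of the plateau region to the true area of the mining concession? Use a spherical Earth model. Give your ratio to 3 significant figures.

0.598

On the plate carrée, areal scale = h·k = 1 × sec φ, so true area = apparent × cos φ.
True area of plateau region: 305000 × cos(74°) = 305000 × 0.2756 = 84070 km².
True area of mining concession: 162000 × cos(29.8°) = 162000 × 0.8678 = 140600 km².
Ratio = 84070 / 140600 ≈ 0.598.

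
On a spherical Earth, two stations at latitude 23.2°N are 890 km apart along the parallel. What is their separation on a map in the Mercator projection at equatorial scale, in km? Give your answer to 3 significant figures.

The Mercator projection is conformal; its linear scale factor is the same in every direction and equals sec φ = 1/cos φ.
Along the parallel, k = sec 23.2° = 1/0.9191 = 1.088.
Map distance = 890 × 1.088 ≈ 968 km.

968 km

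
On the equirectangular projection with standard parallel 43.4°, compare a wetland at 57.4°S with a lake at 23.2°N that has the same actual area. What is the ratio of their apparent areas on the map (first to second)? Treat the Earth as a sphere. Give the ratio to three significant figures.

With standard parallel φ₀ = 43.4°, the equirectangular projection gives x = Rλ cos φ₀, y = Rφ, so h = 1 and k = cos 43.4° / cos φ.
Areal scale at 57.4°: h·k = 1.000 × 1.349 = 1.349.
Areal scale at 23.2°: h·k = 1.000 × 0.7905 = 0.7905.
Ratio = 1.349/0.7905 ≈ 1.71.

1.71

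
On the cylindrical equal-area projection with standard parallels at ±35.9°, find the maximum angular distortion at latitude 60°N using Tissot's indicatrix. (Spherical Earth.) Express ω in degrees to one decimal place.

53.3°

A cylindrical equal-area projection with standard parallel φ₀ has meridian scale h = cos φ / cos φ₀ and parallel scale k = cos φ₀ / cos φ (so areas are preserved, h·k = 1).
At 60°: h = 0.6173, k = 1.620; principal scales a = 1.620, b = 0.6173.
sin(ω/2) = (a − b)/(a + b) = 1.003/2.237 = 0.4482, so ω = 2 arcsin(0.4482) ≈ 53.3°.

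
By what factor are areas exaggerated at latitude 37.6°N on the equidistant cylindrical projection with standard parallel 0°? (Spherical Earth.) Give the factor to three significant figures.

Plate carrée maps x = Rλ, y = Rφ. The meridian scale is h = 1 and the parallel scale is k = 1/cos φ = sec φ.
Areal scale = h·k = 1 × sec φ; at 37.6°, h = 1.000, k = 1.262, so h·k = 1.262.

1.26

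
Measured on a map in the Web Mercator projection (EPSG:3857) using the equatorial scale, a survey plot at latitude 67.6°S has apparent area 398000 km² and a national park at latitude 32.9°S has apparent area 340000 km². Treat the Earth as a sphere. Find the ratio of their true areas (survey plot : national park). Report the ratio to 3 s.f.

0.241

Mercator's areal exaggeration is sec²φ; hence true area = (apparent area) · cos²φ.
True area of survey plot: 398000 × cos²(67.6°) = 398000 × 0.1452 = 57800 km².
True area of national park: 340000 × cos²(32.9°) = 340000 × 0.7050 = 239700 km².
Ratio = 57800 / 239700 ≈ 0.241.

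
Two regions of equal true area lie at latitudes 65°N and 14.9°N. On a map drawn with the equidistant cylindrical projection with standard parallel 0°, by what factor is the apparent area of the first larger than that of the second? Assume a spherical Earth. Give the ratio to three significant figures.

In the plate carrée (x = Rλ, y = Rφ), meridians are true-scale (h = 1) and parallels are stretched by k = sec φ.
Areal scale at 65°: h·k = 1.000 × 2.366 = 2.366.
Areal scale at 14.9°: h·k = 1.000 × 1.035 = 1.035.
Ratio = 2.366/1.035 ≈ 2.29.

2.29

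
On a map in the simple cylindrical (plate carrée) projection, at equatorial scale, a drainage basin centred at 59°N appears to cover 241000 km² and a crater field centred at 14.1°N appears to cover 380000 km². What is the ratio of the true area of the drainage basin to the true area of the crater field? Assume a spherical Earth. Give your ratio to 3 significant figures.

Plate carrée has h = 1 and k = sec φ, giving areal scale sec φ; true area = (apparent area) · cos φ.
True area of drainage basin: 241000 × cos(59°) = 241000 × 0.5150 = 124100 km².
True area of crater field: 380000 × cos(14.1°) = 380000 × 0.9699 = 368600 km².
Ratio = 124100 / 368600 ≈ 0.337.

0.337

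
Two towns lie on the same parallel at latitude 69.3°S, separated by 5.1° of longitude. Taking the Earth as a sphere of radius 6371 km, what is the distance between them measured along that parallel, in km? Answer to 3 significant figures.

200 km

Arc length along a parallel = R cos φ · Δλ (with Δλ in radians).
= 6371 × cos 69.3° × (5.1° × π/180) = 6371 × 0.3535 × 0.08901 ≈ 200 km.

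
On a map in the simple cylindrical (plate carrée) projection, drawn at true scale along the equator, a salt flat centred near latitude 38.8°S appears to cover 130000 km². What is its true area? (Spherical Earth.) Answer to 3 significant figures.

In the plate carrée (x = Rλ, y = Rφ), meridians are true-scale (h = 1) and parallels are stretched by k = sec φ.
Areal scale = h·k = 1 × sec φ; at 38.8°, h = 1.000, k = 1.283, so h·k = 1.283.
True area = apparent / (areal scale) = 130000 / 1.283 ≈ 101000 km².

101000 km²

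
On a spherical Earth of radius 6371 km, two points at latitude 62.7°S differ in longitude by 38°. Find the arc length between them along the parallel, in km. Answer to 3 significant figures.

1940 km

Arc length along a parallel = R cos φ · Δλ (with Δλ in radians).
= 6371 × cos 62.7° × (38° × π/180) = 6371 × 0.4586 × 0.6632 ≈ 1940 km.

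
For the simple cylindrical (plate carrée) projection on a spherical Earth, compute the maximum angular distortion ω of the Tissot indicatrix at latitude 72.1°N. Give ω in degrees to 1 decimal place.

In the plate carrée (x = Rλ, y = Rφ), meridians are true-scale (h = 1) and parallels are stretched by k = sec φ.
At 72.1°: h = 1.000, k = 3.254; principal scales a = 3.254, b = 1.000.
sin(ω/2) = (a − b)/(a + b) = 2.254/4.254 = 0.5298, so ω = 2 arcsin(0.5298) ≈ 64.0°.

64.0°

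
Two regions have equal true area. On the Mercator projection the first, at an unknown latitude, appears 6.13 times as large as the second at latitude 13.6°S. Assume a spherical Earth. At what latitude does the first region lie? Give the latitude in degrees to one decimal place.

66.9°

Mercator areal scale is sec²φ, so apparent-area ratio = sec²φ₁ / sec²φ₂ = cos²φ₂ / cos²φ₁.
cos²φ₂ / cos²φ₁ = 6.13  ⇒  cos φ₁ = cos 13.6° / √6.13 = 0.9720/2.476 = 0.3926.
φ₁ = arccos(0.3926) ≈ 66.9°.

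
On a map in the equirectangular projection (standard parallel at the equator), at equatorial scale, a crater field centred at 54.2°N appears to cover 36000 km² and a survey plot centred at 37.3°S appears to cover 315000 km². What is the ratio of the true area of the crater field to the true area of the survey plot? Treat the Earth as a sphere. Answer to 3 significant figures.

0.0840

Plate carrée has h = 1 and k = sec φ, giving areal scale sec φ; true area = (apparent area) · cos φ.
True area of crater field: 36000 × cos(54.2°) = 36000 × 0.5850 = 21060 km².
True area of survey plot: 315000 × cos(37.3°) = 315000 × 0.7955 = 250600 km².
Ratio = 21060 / 250600 ≈ 0.0840.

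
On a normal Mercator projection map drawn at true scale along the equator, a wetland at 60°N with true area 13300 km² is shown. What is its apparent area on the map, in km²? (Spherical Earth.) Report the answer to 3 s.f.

53200 km²

The Mercator projection is conformal; its linear scale factor is the same in every direction and equals sec φ = 1/cos φ.
Areal scale = k² = sec²φ = 1/cos²(60°) = 1/0.5000² = 4.000.
Apparent area = 13300 × 4.000 ≈ 53200 km².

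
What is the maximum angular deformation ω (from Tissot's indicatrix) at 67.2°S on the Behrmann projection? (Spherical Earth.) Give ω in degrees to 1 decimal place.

Behrmann is a cylindrical equal-area projection with standard parallels at ±30°. For cylindrical equal-area with standard parallel φ₀, h = cos φ / cos φ₀ and k = cos φ₀ / cos φ, so h·k = 1.
At 67.2°: h = 0.4475, k = 2.235; principal scales a = 2.235, b = 0.4475.
sin(ω/2) = (a − b)/(a + b) = 1.787/2.682 = 0.6664, so ω = 2 arcsin(0.6664) ≈ 83.6°.

83.6°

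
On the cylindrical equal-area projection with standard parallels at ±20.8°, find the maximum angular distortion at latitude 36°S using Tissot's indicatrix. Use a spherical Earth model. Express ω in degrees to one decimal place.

Cylindrical equal-area (φ₀ = 20.8°): h = cos φ / cos 20.8° along meridians, k = cos 20.8° / cos φ along parallels; h·k = 1.
At 36°: h = 0.8654, k = 1.156; principal scales a = 1.156, b = 0.8654.
sin(ω/2) = (a − b)/(a + b) = 0.2901/2.021 = 0.1435, so ω = 2 arcsin(0.1435) ≈ 16.5°.

16.5°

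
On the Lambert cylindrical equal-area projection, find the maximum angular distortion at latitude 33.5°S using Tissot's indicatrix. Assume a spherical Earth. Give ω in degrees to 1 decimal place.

20.7°

The Lambert cylindrical equal-area projection is the cylindrical equal-area projection with its standard parallel at the equator (φ₀ = 0). Cylindrical equal-area (φ₀ = 0°): h = cos φ / cos 0° along meridians, k = cos 0° / cos φ along parallels; h·k = 1.
At 33.5°: h = 0.8339, k = 1.199; principal scales a = 1.199, b = 0.8339.
sin(ω/2) = (a − b)/(a + b) = 0.3653/2.033 = 0.1797, so ω = 2 arcsin(0.1797) ≈ 20.7°.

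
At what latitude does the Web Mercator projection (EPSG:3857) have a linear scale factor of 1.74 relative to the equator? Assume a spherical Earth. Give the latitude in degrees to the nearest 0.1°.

54.9°

Mercator scale is k = sec φ = 1/cos φ.
1/cos φ = 1.74  ⇒  cos φ = 0.5747  ⇒  φ = arccos(0.5747) ≈ 54.9°.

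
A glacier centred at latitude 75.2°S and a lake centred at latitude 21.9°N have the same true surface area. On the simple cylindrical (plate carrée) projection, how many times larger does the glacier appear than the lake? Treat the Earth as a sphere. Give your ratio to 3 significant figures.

For the equirectangular projection with φ₀ = 0 (plate carrée), h = 1 along meridians and k = sec φ along parallels.
Areal scale at 75.2°: h·k = 1.000 × 3.915 = 3.915.
Areal scale at 21.9°: h·k = 1.000 × 1.078 = 1.078.
Ratio = 3.915/1.078 ≈ 3.63.

3.63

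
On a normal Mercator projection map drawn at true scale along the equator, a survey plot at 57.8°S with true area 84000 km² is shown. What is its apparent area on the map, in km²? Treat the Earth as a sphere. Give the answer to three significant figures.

296000 km²

For Mercator, h = k = sec φ (a conformal cylindrical projection has a single point scale, 1/cos φ).
Areal scale = k² = sec²φ = 1/cos²(57.8°) = 1/0.5329² = 3.522.
Apparent area = 84000 × 3.522 ≈ 296000 km².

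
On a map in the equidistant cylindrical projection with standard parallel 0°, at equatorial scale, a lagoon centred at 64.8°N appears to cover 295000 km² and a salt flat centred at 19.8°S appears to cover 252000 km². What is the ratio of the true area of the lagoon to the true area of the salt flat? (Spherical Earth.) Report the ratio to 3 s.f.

0.530

Plate carrée has h = 1 and k = sec φ, giving areal scale sec φ; true area = (apparent area) · cos φ.
True area of lagoon: 295000 × cos(64.8°) = 295000 × 0.4258 = 125600 km².
True area of salt flat: 252000 × cos(19.8°) = 252000 × 0.9409 = 237100 km².
Ratio = 125600 / 237100 ≈ 0.530.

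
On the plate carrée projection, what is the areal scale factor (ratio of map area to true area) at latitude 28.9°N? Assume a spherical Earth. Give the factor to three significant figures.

1.14

Plate carrée maps x = Rλ, y = Rφ. The meridian scale is h = 1 and the parallel scale is k = 1/cos φ = sec φ.
Areal scale = h·k = 1 × sec φ; at 28.9°, h = 1.000, k = 1.142, so h·k = 1.142.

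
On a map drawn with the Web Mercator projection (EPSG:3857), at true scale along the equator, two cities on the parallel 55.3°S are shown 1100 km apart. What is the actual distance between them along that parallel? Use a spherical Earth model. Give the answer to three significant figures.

Mercator is conformal, so the point scale is isotropic: h = k = sec φ = 1/cos φ.
Along the parallel at 55.3°, map distances are exaggerated by k = sec 55.3° = 1.757.
True distance = 1100 / 1.757 = 1100 × cos 55.3° ≈ 626 km.

626 km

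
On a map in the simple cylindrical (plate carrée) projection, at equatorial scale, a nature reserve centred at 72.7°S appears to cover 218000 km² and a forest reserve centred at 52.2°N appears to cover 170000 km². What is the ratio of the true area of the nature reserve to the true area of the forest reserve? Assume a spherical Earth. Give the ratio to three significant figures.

On the plate carrée, areal scale = h·k = 1 × sec φ, so true area = apparent × cos φ.
True area of nature reserve: 218000 × cos(72.7°) = 218000 × 0.2974 = 64830 km².
True area of forest reserve: 170000 × cos(52.2°) = 170000 × 0.6129 = 104200 km².
Ratio = 64830 / 104200 ≈ 0.622.

0.622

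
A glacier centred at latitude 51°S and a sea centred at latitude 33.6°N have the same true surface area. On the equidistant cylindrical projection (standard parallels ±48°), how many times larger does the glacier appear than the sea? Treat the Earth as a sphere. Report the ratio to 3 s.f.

1.32

With standard parallel φ₀ = 48°, the equirectangular projection gives x = Rλ cos φ₀, y = Rφ, so h = 1 and k = cos 48° / cos φ.
Areal scale at 51°: h·k = 1.000 × 1.063 = 1.063.
Areal scale at 33.6°: h·k = 1.000 × 0.8034 = 0.8034.
Ratio = 1.063/0.8034 ≈ 1.32.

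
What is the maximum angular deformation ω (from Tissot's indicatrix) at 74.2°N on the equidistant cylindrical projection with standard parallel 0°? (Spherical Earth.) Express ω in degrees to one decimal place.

69.8°

Plate carrée maps x = Rλ, y = Rφ. The meridian scale is h = 1 and the parallel scale is k = 1/cos φ = sec φ.
At 74.2°: h = 1.000, k = 3.673; principal scales a = 3.673, b = 1.000.
sin(ω/2) = (a − b)/(a + b) = 2.673/4.673 = 0.5720, so ω = 2 arcsin(0.5720) ≈ 69.8°.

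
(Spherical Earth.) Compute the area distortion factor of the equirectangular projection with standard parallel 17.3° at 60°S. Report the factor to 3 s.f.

1.91

With standard parallel φ₀ = 17.3°, the equirectangular projection gives x = Rλ cos φ₀, y = Rφ, so h = 1 and k = cos 17.3° / cos φ.
Areal scale = h·k = 1 × cos φ₀ / cos φ; at 60°, h = 1.000, k = 1.910, so h·k = 1.910.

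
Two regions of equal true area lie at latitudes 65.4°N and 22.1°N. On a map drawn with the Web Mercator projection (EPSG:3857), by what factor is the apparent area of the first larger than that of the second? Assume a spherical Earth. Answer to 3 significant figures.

On Mercator, area is exaggerated by sec²φ = 1/cos²φ.
At 65.4°: sec²(65.4°) = 1/0.4163² = 5.771.
At 22.1°: sec²(22.1°) = 1/0.9265² = 1.165.
Ratio = 5.771/1.165 = cos²(22.1°)/cos²(65.4°) ≈ 4.95.

4.95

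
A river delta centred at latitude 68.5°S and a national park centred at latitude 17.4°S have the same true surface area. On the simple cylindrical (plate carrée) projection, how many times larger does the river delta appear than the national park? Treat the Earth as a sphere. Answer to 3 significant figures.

2.60

For the equirectangular projection with φ₀ = 0 (plate carrée), h = 1 along meridians and k = sec φ along parallels.
Areal scale at 68.5°: h·k = 1.000 × 2.729 = 2.729.
Areal scale at 17.4°: h·k = 1.000 × 1.048 = 1.048.
Ratio = 2.729/1.048 ≈ 2.60.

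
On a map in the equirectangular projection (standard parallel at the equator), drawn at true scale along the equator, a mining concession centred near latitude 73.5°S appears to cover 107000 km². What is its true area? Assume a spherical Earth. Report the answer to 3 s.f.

30400 km²

For the equirectangular projection with φ₀ = 0 (plate carrée), h = 1 along meridians and k = sec φ along parallels.
Areal scale = h·k = 1 × sec φ; at 73.5°, h = 1.000, k = 3.521, so h·k = 3.521.
True area = apparent / (areal scale) = 107000 / 3.521 ≈ 30400 km².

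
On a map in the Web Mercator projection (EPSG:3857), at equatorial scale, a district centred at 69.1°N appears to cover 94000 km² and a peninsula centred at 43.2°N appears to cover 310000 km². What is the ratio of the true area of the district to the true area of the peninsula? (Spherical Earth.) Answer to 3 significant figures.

Mercator's areal exaggeration is sec²φ; hence true area = (apparent area) · cos²φ.
True area of district: 94000 × cos²(69.1°) = 94000 × 0.1273 = 11960 km².
True area of peninsula: 310000 × cos²(43.2°) = 310000 × 0.5314 = 164700 km².
Ratio = 11960 / 164700 ≈ 0.0726.

0.0726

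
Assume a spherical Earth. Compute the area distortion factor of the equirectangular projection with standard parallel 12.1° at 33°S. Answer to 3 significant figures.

1.17

With standard parallel φ₀ = 12.1°, the equirectangular projection gives x = Rλ cos φ₀, y = Rφ, so h = 1 and k = cos 12.1° / cos φ.
Areal scale = h·k = 1 × cos φ₀ / cos φ; at 33°, h = 1.000, k = 1.166, so h·k = 1.166.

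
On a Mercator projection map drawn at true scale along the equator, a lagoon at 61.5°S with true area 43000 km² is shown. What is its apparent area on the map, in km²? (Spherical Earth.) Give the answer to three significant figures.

189000 km²

For Mercator, h = k = sec φ (a conformal cylindrical projection has a single point scale, 1/cos φ).
Areal scale = k² = sec²φ = 1/cos²(61.5°) = 1/0.4772² = 4.392.
Apparent area = 43000 × 4.392 ≈ 189000 km².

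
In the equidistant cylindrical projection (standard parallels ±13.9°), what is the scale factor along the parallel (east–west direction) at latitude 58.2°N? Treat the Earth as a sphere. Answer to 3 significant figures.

With standard parallel φ₀ = 13.9°, the equirectangular projection gives x = Rλ cos φ₀, y = Rφ, so h = 1 and k = cos 13.9° / cos φ.
k = cos 13.9° / cos 58.2° = 0.9707/0.5270 = 1.842.

1.84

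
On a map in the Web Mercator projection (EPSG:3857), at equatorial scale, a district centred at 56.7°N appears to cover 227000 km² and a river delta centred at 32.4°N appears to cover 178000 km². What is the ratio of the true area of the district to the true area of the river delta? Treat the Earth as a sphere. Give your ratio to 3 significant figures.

0.539

Mercator's areal exaggeration is sec²φ; hence true area = (apparent area) · cos²φ.
True area of district: 227000 × cos²(56.7°) = 227000 × 0.3014 = 68420 km².
True area of river delta: 178000 × cos²(32.4°) = 178000 × 0.7129 = 126900 km².
Ratio = 68420 / 126900 ≈ 0.539.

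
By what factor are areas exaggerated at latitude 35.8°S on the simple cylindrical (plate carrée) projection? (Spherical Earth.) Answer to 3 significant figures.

1.23

For the equirectangular projection with φ₀ = 0 (plate carrée), h = 1 along meridians and k = sec φ along parallels.
Areal scale = h·k = 1 × sec φ; at 35.8°, h = 1.000, k = 1.233, so h·k = 1.233.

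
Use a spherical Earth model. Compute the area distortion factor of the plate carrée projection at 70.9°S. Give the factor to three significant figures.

For the equirectangular projection with φ₀ = 0 (plate carrée), h = 1 along meridians and k = sec φ along parallels.
Areal scale = h·k = 1 × sec φ; at 70.9°, h = 1.000, k = 3.056, so h·k = 3.056.

3.06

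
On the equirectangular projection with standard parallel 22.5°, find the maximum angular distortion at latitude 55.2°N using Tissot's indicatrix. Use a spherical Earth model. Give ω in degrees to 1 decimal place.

The equidistant cylindrical projection with φ₀ = 22.5° has h = 1 (meridians true) and k = cos φ₀ / cos φ along parallels.
At 55.2°: h = 1.000, k = 1.619; principal scales a = 1.619, b = 1.000.
sin(ω/2) = (a − b)/(a + b) = 0.6188/2.619 = 0.2363, so ω = 2 arcsin(0.2363) ≈ 27.3°.

27.3°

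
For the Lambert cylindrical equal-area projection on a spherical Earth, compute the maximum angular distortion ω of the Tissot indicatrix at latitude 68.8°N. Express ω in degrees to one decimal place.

100.5°

The Lambert cylindrical equal-area projection is the cylindrical equal-area projection with its standard parallel at the equator (φ₀ = 0). Cylindrical equal-area (φ₀ = 0°): h = cos φ / cos 0° along meridians, k = cos 0° / cos φ along parallels; h·k = 1.
At 68.8°: h = 0.3616, k = 2.765; principal scales a = 2.765, b = 0.3616.
sin(ω/2) = (a − b)/(a + b) = 2.404/3.127 = 0.7687, so ω = 2 arcsin(0.7687) ≈ 100.5°.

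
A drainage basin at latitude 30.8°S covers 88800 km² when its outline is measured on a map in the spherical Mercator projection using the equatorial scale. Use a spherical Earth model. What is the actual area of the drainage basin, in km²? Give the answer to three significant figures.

65500 km²

Mercator is conformal, so the point scale is isotropic: h = k = sec φ = 1/cos φ.
Areal scale = k² = sec²φ = 1/cos²(30.8°) = 1/0.8590² = 1.355.
True area = apparent / (areal scale) = 88800 / 1.355 ≈ 65500 km².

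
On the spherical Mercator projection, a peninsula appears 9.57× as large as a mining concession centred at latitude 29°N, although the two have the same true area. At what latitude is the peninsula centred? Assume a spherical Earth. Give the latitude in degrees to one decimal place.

Mercator areal scale is sec²φ, so apparent-area ratio = sec²φ₁ / sec²φ₂ = cos²φ₂ / cos²φ₁.
cos²φ₂ / cos²φ₁ = 9.57  ⇒  cos φ₁ = cos 29° / √9.57 = 0.8746/3.094 = 0.2827.
φ₁ = arccos(0.2827) ≈ 73.6°.

73.6°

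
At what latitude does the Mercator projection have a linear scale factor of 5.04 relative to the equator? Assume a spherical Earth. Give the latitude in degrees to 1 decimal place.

78.6°

Mercator scale is k = sec φ = 1/cos φ.
1/cos φ = 5.04  ⇒  cos φ = 0.1984  ⇒  φ = arccos(0.1984) ≈ 78.6°.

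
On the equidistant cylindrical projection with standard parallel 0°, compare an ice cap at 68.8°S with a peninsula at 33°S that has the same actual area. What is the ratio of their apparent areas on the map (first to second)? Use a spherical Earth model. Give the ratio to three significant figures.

2.32

Plate carrée maps x = Rλ, y = Rφ. The meridian scale is h = 1 and the parallel scale is k = 1/cos φ = sec φ.
Areal scale at 68.8°: h·k = 1.000 × 2.765 = 2.765.
Areal scale at 33°: h·k = 1.000 × 1.192 = 1.192.
Ratio = 2.765/1.192 ≈ 2.32.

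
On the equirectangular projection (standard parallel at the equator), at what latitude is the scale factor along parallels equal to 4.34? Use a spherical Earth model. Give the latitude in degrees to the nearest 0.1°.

Plate carrée: h = 1, k = sec φ along parallels.
sec φ = 4.34  ⇒  cos φ = 0.2304  ⇒  φ ≈ 76.7°.

76.7°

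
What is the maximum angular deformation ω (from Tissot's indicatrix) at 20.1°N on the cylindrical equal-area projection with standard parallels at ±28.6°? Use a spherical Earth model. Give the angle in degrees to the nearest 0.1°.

7.7°

Cylindrical equal-area (φ₀ = 28.6°): h = cos φ / cos 28.6° along meridians, k = cos 28.6° / cos φ along parallels; h·k = 1.
At 20.1°: h = 1.070, k = 0.9349; principal scales a = 1.070, b = 0.9349.
sin(ω/2) = (a − b)/(a + b) = 0.1347/2.005 = 0.06719, so ω = 2 arcsin(0.06719) ≈ 7.7°.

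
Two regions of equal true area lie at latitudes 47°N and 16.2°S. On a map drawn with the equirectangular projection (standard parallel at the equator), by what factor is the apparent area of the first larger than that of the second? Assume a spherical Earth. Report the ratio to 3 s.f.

In the plate carrée (x = Rλ, y = Rφ), meridians are true-scale (h = 1) and parallels are stretched by k = sec φ.
Areal scale at 47°: h·k = 1.000 × 1.466 = 1.466.
Areal scale at 16.2°: h·k = 1.000 × 1.041 = 1.041.
Ratio = 1.466/1.041 ≈ 1.41.

1.41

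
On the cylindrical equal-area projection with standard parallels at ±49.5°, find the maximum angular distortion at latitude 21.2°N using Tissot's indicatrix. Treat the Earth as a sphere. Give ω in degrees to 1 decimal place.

40.6°

A cylindrical equal-area projection with standard parallel φ₀ has meridian scale h = cos φ / cos φ₀ and parallel scale k = cos φ₀ / cos φ (so areas are preserved, h·k = 1).
At 21.2°: h = 1.436, k = 0.6966; principal scales a = 1.436, b = 0.6966.
sin(ω/2) = (a − b)/(a + b) = 0.7390/2.132 = 0.3466, so ω = 2 arcsin(0.3466) ≈ 40.6°.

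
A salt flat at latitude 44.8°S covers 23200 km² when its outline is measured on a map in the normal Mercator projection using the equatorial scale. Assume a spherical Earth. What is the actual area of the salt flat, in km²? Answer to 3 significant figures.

Mercator is conformal, so the point scale is isotropic: h = k = sec φ = 1/cos φ.
Areal scale = k² = sec²φ = 1/cos²(44.8°) = 1/0.7096² = 1.986.
True area = apparent / (areal scale) = 23200 / 1.986 ≈ 11700 km².

11700 km²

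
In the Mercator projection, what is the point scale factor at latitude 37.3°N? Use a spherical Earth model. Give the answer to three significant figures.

For Mercator, h = k = sec φ (a conformal cylindrical projection has a single point scale, 1/cos φ).
k = 1/cos 37.3° = 1/0.7955 = 1.257.

1.26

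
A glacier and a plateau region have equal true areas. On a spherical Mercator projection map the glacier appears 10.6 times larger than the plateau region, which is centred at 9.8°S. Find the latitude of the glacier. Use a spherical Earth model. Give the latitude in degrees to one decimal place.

72.4°

On Mercator, (apparent₁)/(apparent₂) = sec²φ₁ / sec²φ₂ when true areas are equal.
cos²φ₂ / cos²φ₁ = 10.6  ⇒  cos φ₁ = cos 9.8° / √10.6 = 0.9854/3.256 = 0.3027.
φ₁ = arccos(0.3027) ≈ 72.4°.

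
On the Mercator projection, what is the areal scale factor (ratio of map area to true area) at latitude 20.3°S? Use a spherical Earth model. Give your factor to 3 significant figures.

1.14

The Mercator projection is conformal; its linear scale factor is the same in every direction and equals sec φ = 1/cos φ.
Areal scale = k² = sec²φ = 1/cos²(20.3°) = 1/0.9379² = 1.137.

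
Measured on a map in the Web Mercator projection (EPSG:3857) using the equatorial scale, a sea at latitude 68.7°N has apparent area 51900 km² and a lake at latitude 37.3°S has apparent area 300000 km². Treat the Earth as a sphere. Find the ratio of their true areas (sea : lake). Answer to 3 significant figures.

0.0361

On Mercator the areal scale is sec²φ, so true area = apparent × cos²φ.
True area of sea: 51900 × cos²(68.7°) = 51900 × 0.1320 = 6848 km².
True area of lake: 300000 × cos²(37.3°) = 300000 × 0.6328 = 189800 km².
Ratio = 6848 / 189800 ≈ 0.0361.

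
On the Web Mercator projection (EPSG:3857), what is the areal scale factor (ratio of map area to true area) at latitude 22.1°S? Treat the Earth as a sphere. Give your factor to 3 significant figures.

1.16

For Mercator, h = k = sec φ (a conformal cylindrical projection has a single point scale, 1/cos φ).
Areal scale = k² = sec²φ = 1/cos²(22.1°) = 1/0.9265² = 1.165.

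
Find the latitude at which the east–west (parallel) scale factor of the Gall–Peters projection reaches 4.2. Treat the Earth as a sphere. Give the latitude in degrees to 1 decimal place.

80.3°

Gall–Peters is a cylindrical equal-area projection with standard parallels at ±45°. For cylindrical equal-area with standard parallel φ₀, h = cos φ / cos φ₀ and k = cos φ₀ / cos φ, so h·k = 1.
k = cos φ₀ / cos φ = 4.2  ⇒  cos φ = cos 45° / 4.2 = 0.1684.
φ = arccos(0.1684) ≈ 80.3°.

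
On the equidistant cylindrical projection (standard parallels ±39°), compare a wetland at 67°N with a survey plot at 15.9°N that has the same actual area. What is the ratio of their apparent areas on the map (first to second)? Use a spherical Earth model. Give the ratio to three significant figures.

2.46

In the equirectangular projection with standard parallel φ₀ = 39° (x = Rλ cos φ₀, y = Rφ), meridians are true-scale (h = 1) and the parallel scale is k = cos φ₀ / cos φ.
Areal scale at 67°: h·k = 1.000 × 1.989 = 1.989.
Areal scale at 15.9°: h·k = 1.000 × 0.8081 = 0.8081.
Ratio = 1.989/0.8081 ≈ 2.46.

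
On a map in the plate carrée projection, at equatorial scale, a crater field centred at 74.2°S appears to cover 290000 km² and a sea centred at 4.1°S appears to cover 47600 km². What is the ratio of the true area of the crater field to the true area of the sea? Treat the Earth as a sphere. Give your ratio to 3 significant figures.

On the plate carrée, areal scale = h·k = 1 × sec φ, so true area = apparent × cos φ.
True area of crater field: 290000 × cos(74.2°) = 290000 × 0.2723 = 78960 km².
True area of sea: 47600 × cos(4.1°) = 47600 × 0.9974 = 47480 km².
Ratio = 78960 / 47480 ≈ 1.66.

1.66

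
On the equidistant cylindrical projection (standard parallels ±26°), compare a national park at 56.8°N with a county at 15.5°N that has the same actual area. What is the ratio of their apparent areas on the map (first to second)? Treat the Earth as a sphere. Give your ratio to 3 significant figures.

With standard parallel φ₀ = 26°, the equirectangular projection gives x = Rλ cos φ₀, y = Rφ, so h = 1 and k = cos 26° / cos φ.
Areal scale at 56.8°: h·k = 1.000 × 1.641 = 1.641.
Areal scale at 15.5°: h·k = 1.000 × 0.9327 = 0.9327.
Ratio = 1.641/0.9327 ≈ 1.76.

1.76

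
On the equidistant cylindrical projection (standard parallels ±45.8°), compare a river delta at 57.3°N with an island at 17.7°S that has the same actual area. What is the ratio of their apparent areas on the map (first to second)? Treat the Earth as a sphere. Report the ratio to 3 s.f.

1.76

With standard parallel φ₀ = 45.8°, the equirectangular projection gives x = Rλ cos φ₀, y = Rφ, so h = 1 and k = cos 45.8° / cos φ.
Areal scale at 57.3°: h·k = 1.000 × 1.290 = 1.290.
Areal scale at 17.7°: h·k = 1.000 × 0.7318 = 0.7318.
Ratio = 1.290/0.7318 ≈ 1.76.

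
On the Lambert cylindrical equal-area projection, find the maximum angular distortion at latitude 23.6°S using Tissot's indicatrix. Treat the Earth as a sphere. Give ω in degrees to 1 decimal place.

The Lambert cylindrical equal-area projection is the cylindrical equal-area projection with its standard parallel at the equator (φ₀ = 0). Cylindrical equal-area (φ₀ = 0°): h = cos φ / cos 0° along meridians, k = cos 0° / cos φ along parallels; h·k = 1.
At 23.6°: h = 0.9164, k = 1.091; principal scales a = 1.091, b = 0.9164.
sin(ω/2) = (a − b)/(a + b) = 0.1749/2.008 = 0.08712, so ω = 2 arcsin(0.08712) ≈ 10.0°.

10.0°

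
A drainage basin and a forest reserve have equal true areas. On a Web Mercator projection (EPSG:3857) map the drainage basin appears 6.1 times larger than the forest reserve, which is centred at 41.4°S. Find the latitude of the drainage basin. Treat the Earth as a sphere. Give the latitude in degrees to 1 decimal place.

72.3°

On Mercator, (apparent₁)/(apparent₂) = sec²φ₁ / sec²φ₂ when true areas are equal.
cos²φ₂ / cos²φ₁ = 6.1  ⇒  cos φ₁ = cos 41.4° / √6.1 = 0.7501/2.470 = 0.3037.
φ₁ = arccos(0.3037) ≈ 72.3°.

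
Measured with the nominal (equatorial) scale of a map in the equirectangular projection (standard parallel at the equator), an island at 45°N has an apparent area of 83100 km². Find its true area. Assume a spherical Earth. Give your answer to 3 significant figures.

In the plate carrée (x = Rλ, y = Rφ), meridians are true-scale (h = 1) and parallels are stretched by k = sec φ.
Areal scale = h·k = 1 × sec φ; at 45°, h = 1.000, k = 1.414, so h·k = 1.414.
True area = apparent / (areal scale) = 83100 / 1.414 ≈ 58800 km².

58800 km²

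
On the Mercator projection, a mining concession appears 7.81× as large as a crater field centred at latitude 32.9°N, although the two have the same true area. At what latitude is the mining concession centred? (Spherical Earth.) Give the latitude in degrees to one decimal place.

On Mercator, (apparent₁)/(apparent₂) = sec²φ₁ / sec²φ₂ when true areas are equal.
cos²φ₂ / cos²φ₁ = 7.81  ⇒  cos φ₁ = cos 32.9° / √7.81 = 0.8396/2.795 = 0.3004.
φ₁ = arccos(0.3004) ≈ 72.5°.

72.5°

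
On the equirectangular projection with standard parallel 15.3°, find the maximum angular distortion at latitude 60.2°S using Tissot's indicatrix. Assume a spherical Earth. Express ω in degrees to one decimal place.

37.3°

In the equirectangular projection with standard parallel φ₀ = 15.3° (x = Rλ cos φ₀, y = Rφ), meridians are true-scale (h = 1) and the parallel scale is k = cos φ₀ / cos φ.
At 60.2°: h = 1.000, k = 1.941; principal scales a = 1.941, b = 1.000.
sin(ω/2) = (a − b)/(a + b) = 0.9409/2.941 = 0.3199, so ω = 2 arcsin(0.3199) ≈ 37.3°.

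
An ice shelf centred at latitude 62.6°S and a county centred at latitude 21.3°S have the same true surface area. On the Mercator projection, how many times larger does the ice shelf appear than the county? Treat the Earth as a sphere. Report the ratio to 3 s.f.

Mercator areal scale is sec²φ.
At 62.6°: sec²(62.6°) = 1/0.4602² = 4.722.
At 21.3°: sec²(21.3°) = 1/0.9317² = 1.152.
Ratio = 4.722/1.152 = cos²(21.3°)/cos²(62.6°) ≈ 4.10.

4.10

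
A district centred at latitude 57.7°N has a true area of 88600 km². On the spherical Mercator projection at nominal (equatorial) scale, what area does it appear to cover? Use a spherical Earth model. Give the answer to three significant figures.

310000 km²

Mercator is conformal, so the point scale is isotropic: h = k = sec φ = 1/cos φ.
Areal scale = k² = sec²φ = 1/cos²(57.7°) = 1/0.5344² = 3.502.
Apparent area = 88600 × 3.502 ≈ 310000 km².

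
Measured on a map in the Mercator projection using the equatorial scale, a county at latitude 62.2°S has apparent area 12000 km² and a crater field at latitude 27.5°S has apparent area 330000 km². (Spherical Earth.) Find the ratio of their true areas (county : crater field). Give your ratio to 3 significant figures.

Mercator's areal exaggeration is sec²φ; hence true area = (apparent area) · cos²φ.
True area of county: 12000 × cos²(62.2°) = 12000 × 0.2175 = 2610 km².
True area of crater field: 330000 × cos²(27.5°) = 330000 × 0.7868 = 259600 km².
Ratio = 2610 / 259600 ≈ 0.0101.

0.0101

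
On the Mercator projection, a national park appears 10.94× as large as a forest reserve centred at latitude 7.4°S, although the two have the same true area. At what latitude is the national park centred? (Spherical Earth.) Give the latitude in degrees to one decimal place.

72.6°

On Mercator, (apparent₁)/(apparent₂) = sec²φ₁ / sec²φ₂ when true areas are equal.
cos²φ₂ / cos²φ₁ = 10.94  ⇒  cos φ₁ = cos 7.4° / √10.94 = 0.9917/3.308 = 0.2998.
φ₁ = arccos(0.2998) ≈ 72.6°.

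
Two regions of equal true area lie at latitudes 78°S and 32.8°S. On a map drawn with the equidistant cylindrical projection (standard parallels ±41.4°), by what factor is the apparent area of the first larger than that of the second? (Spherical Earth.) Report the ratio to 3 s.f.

The equidistant cylindrical projection with φ₀ = 41.4° has h = 1 (meridians true) and k = cos φ₀ / cos φ along parallels.
Areal scale at 78°: h·k = 1.000 × 3.608 = 3.608.
Areal scale at 32.8°: h·k = 1.000 × 0.8924 = 0.8924.
Ratio = 3.608/0.8924 ≈ 4.04.

4.04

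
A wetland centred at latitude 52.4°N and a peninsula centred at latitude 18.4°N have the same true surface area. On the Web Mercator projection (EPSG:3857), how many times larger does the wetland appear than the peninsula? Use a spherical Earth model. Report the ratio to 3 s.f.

2.42

On Mercator, area is exaggerated by sec²φ = 1/cos²φ.
At 52.4°: sec²(52.4°) = 1/0.6101² = 2.686.
At 18.4°: sec²(18.4°) = 1/0.9489² = 1.111.
Ratio = 2.686/1.111 = cos²(18.4°)/cos²(52.4°) ≈ 2.42.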